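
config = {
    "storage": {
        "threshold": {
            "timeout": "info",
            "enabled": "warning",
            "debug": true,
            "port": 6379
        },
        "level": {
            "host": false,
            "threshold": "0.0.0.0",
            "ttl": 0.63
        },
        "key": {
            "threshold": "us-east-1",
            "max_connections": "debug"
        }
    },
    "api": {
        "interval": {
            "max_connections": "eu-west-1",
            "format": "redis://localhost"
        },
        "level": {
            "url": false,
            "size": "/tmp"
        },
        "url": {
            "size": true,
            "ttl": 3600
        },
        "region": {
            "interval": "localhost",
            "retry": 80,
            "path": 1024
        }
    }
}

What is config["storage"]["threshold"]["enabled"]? "warning"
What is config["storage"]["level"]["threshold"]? "0.0.0.0"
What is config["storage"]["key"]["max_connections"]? "debug"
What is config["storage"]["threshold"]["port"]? 6379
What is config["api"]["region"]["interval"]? "localhost"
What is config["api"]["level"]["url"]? False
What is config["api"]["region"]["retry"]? 80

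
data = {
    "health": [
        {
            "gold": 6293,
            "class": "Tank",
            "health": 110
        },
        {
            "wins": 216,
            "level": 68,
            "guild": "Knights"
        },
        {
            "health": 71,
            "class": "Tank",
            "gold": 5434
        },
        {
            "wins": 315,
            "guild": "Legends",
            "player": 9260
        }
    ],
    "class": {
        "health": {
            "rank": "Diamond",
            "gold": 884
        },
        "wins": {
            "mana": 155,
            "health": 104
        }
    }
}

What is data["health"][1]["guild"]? "Knights"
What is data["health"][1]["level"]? 68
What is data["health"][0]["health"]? 110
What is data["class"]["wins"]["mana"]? 155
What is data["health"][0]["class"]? "Tank"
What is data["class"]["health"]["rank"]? "Diamond"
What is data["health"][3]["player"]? 9260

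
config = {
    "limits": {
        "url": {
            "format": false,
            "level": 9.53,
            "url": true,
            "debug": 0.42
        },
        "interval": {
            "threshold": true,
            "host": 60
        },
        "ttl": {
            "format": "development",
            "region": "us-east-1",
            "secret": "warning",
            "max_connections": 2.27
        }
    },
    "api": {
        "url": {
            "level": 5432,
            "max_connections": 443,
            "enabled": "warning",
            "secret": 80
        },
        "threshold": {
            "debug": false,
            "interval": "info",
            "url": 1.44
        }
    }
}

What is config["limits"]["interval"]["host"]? 60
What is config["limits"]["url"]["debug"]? 0.42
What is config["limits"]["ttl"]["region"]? "us-east-1"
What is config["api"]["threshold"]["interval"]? "info"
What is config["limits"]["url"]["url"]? True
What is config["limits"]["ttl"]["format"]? "development"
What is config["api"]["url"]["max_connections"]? 443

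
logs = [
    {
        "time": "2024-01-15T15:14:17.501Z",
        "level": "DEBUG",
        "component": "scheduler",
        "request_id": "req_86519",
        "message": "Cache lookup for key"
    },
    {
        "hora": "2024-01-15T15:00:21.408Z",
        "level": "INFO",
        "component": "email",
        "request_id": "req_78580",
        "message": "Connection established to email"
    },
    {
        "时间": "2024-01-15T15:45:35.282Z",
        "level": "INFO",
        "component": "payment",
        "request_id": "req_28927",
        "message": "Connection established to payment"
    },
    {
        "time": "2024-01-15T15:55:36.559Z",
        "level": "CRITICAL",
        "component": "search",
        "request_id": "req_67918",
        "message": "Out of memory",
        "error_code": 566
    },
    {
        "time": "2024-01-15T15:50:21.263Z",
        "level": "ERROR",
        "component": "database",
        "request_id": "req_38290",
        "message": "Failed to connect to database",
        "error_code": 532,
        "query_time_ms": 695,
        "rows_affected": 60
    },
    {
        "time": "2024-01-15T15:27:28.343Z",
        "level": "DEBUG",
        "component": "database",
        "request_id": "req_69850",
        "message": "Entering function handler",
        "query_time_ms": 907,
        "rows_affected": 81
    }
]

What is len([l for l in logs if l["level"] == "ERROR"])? 1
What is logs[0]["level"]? "DEBUG"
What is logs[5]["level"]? "DEBUG"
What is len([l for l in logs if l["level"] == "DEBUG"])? 2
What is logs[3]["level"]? "CRITICAL"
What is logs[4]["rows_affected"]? 60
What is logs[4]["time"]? "2024-01-15T15:50:21.263Z"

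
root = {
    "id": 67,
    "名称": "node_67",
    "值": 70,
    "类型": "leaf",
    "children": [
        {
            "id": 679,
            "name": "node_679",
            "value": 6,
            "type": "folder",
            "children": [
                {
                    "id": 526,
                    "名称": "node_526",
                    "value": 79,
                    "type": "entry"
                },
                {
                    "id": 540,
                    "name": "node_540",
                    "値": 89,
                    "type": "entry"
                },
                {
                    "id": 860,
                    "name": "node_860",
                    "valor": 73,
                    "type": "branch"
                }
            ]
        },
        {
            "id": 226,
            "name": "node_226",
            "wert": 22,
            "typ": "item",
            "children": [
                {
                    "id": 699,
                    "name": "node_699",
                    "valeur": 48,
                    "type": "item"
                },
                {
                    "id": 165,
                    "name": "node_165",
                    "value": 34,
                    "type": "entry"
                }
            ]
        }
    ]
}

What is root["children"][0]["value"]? 6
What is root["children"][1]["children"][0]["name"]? "node_699"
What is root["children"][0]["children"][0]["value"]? 79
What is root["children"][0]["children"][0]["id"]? 526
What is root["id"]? 67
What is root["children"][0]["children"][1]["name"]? "node_540"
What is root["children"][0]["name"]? "node_679"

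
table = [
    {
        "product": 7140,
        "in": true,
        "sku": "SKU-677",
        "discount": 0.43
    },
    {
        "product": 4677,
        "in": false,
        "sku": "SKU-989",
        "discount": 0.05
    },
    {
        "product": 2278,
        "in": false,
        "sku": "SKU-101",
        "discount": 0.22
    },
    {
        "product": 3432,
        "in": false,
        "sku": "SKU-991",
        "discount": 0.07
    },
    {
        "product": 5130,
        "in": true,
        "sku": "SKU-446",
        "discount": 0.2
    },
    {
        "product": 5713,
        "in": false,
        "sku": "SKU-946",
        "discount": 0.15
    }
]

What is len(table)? 6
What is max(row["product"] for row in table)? 7140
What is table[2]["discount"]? 0.22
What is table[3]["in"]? False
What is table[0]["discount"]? 0.43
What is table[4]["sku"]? "SKU-446"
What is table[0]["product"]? 7140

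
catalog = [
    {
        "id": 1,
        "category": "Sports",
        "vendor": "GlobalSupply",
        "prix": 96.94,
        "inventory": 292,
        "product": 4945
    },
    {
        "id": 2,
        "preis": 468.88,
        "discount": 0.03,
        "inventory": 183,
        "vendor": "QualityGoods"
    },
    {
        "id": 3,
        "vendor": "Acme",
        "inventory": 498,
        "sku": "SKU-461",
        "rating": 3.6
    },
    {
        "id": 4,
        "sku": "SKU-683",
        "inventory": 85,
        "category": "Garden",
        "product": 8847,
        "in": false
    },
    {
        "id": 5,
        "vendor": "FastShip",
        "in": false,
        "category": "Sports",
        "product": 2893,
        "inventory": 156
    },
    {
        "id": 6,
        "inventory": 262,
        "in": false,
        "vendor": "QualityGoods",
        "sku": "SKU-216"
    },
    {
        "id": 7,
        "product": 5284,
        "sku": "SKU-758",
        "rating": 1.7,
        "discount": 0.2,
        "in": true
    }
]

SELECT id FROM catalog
[1, 2, 3, 4, 5, 6, 7]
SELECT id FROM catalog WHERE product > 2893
[1, 4, 7]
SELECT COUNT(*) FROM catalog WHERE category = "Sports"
2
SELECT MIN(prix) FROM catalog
96.94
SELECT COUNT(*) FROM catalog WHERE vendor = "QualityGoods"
2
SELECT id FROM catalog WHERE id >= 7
[7]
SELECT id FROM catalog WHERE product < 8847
[1, 5, 7]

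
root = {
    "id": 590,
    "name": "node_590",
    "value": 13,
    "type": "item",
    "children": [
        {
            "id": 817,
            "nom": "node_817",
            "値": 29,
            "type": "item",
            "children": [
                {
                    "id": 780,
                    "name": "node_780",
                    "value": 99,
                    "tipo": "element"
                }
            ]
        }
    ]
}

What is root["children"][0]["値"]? 29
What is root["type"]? "item"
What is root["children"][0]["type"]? "item"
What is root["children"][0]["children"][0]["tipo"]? "element"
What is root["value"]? 13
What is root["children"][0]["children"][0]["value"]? 99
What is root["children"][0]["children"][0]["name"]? "node_780"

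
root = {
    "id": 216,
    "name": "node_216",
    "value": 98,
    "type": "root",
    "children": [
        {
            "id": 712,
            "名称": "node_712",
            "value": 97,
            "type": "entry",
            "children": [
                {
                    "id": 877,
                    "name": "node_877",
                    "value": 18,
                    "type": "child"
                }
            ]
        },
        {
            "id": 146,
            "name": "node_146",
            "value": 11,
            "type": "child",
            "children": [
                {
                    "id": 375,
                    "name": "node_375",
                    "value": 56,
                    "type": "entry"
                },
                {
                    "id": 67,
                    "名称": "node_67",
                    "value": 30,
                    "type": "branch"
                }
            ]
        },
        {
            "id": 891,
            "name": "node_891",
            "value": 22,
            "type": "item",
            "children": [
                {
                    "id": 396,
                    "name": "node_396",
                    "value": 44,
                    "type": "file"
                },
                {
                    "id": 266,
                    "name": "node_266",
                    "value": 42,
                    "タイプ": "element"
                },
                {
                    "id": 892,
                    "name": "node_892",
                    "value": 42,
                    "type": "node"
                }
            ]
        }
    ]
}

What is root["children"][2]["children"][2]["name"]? "node_892"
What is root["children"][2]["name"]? "node_891"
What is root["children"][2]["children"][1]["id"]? 266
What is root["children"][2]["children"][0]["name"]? "node_396"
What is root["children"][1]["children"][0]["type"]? "entry"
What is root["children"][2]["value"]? 22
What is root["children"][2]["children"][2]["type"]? "node"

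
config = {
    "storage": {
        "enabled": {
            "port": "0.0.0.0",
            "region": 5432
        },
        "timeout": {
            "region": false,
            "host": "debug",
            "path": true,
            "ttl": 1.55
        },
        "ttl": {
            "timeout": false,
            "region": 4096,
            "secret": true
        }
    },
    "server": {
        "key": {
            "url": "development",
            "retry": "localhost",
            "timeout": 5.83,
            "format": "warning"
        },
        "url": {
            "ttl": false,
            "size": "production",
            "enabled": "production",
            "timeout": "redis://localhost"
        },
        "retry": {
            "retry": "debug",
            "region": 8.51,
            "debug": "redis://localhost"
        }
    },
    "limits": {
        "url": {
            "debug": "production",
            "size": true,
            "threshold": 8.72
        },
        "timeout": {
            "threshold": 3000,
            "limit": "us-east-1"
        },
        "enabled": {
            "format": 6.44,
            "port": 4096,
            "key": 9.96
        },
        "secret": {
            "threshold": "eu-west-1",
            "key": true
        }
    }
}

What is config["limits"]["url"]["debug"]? "production"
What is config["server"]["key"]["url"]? "development"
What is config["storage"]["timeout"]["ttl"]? 1.55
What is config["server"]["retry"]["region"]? 8.51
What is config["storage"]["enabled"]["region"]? 5432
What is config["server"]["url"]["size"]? "production"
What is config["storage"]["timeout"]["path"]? True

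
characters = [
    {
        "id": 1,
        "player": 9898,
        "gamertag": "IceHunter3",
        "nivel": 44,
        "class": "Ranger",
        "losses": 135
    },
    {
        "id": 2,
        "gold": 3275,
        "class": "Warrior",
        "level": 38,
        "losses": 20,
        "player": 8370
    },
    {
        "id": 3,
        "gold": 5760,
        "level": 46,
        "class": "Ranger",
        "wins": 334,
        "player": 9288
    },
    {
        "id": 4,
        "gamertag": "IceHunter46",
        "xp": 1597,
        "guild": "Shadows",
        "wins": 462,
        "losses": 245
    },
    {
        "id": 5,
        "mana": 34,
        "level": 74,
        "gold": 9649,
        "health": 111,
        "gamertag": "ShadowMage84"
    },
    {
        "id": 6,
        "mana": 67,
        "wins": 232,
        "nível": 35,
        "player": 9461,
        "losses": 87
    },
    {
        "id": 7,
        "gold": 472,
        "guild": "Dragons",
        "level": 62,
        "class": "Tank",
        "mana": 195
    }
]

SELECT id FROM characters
[1, 2, 3, 4, 5, 6, 7]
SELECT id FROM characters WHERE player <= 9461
[2, 3, 6]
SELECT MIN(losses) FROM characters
20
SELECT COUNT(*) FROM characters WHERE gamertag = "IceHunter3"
1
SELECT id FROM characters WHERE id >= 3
[3, 4, 5, 6, 7]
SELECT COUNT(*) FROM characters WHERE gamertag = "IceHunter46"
1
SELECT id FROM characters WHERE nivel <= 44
[1]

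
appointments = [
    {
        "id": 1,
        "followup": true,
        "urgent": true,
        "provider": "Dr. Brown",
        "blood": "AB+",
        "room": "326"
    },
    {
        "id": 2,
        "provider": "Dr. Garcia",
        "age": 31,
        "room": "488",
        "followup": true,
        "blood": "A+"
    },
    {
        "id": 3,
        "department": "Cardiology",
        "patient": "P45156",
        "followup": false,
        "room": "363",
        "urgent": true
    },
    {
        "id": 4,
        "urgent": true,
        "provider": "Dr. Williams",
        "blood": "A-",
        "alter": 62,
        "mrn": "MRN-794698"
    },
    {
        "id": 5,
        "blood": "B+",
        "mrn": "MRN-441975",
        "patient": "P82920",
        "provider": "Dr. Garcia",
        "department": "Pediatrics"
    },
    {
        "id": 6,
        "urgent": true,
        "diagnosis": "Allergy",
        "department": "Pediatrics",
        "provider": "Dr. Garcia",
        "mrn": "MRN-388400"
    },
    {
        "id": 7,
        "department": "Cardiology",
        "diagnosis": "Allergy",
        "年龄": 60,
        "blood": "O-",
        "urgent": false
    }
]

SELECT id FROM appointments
[1, 2, 3, 4, 5, 6, 7]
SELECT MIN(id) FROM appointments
1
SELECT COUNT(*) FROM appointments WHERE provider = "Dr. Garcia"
3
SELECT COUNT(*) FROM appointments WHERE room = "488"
1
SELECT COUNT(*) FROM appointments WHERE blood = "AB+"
1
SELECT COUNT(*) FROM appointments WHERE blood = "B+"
1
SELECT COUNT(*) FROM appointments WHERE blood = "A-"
1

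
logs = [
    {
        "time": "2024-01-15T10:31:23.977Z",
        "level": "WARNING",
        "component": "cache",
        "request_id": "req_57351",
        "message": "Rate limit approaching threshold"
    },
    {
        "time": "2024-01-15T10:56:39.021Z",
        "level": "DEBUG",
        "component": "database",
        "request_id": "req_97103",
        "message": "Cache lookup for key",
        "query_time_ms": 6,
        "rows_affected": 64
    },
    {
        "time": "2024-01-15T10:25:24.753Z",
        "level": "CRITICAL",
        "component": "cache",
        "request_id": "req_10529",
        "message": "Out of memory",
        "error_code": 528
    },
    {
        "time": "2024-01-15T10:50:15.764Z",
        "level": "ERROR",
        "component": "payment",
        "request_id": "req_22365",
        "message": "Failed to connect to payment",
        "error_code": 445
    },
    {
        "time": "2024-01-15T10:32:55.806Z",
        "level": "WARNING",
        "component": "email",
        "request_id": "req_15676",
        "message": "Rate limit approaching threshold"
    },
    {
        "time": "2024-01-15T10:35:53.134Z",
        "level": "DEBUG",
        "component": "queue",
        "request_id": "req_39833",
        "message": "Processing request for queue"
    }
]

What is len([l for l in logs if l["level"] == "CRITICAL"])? 1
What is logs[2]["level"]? "CRITICAL"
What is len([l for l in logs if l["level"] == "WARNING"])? 2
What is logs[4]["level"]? "WARNING"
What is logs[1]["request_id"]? "req_97103"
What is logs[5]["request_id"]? "req_39833"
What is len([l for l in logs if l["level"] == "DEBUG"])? 2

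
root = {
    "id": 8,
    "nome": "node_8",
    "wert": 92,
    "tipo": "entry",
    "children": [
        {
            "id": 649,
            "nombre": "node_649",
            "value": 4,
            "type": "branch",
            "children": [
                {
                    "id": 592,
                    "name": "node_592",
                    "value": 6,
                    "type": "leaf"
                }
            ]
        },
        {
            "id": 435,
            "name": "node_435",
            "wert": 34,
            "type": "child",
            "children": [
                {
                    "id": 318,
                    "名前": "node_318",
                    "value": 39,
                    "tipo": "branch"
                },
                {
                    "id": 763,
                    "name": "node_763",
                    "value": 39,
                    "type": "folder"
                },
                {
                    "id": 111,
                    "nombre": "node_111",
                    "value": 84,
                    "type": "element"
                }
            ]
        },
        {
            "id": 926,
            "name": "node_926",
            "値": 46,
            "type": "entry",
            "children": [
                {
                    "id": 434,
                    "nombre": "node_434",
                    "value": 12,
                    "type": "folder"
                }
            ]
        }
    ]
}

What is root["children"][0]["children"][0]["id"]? 592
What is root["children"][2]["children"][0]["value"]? 12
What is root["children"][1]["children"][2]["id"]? 111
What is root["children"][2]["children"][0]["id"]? 434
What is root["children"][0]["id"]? 649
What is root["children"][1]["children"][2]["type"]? "element"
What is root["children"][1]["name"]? "node_435"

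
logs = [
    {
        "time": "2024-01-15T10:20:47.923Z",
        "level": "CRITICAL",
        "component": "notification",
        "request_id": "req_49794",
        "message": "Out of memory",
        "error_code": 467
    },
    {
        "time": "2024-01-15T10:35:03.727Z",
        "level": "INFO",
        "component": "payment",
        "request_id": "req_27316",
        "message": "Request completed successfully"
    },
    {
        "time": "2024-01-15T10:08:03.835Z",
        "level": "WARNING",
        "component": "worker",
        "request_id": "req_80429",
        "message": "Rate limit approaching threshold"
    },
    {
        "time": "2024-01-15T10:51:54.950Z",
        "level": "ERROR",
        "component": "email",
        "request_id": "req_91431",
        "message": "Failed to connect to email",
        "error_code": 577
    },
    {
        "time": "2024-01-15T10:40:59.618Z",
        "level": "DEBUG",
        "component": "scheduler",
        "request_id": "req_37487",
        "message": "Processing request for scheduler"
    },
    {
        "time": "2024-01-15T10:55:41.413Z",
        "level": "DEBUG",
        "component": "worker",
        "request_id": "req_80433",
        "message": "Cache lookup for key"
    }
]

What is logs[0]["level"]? "CRITICAL"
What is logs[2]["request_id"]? "req_80429"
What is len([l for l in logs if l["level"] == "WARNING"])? 1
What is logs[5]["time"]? "2024-01-15T10:55:41.413Z"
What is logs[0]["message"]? "Out of memory"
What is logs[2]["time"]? "2024-01-15T10:08:03.835Z"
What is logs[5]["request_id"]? "req_80433"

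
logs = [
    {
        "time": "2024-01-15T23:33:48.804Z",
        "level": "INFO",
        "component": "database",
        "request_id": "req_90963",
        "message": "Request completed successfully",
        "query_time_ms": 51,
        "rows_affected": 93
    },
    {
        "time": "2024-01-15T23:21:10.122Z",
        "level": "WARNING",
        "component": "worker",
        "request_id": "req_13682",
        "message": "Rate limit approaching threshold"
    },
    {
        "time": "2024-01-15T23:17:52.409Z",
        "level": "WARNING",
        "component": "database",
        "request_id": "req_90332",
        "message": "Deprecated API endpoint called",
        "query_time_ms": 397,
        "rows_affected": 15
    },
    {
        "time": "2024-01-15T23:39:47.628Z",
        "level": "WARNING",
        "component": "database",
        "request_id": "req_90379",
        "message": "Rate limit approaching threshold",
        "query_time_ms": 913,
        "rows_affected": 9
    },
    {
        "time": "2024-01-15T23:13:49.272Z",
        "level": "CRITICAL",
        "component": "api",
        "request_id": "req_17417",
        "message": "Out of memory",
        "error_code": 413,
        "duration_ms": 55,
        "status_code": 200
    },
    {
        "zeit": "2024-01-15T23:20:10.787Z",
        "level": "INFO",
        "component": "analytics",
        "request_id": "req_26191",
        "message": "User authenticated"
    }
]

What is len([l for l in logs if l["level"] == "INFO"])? 2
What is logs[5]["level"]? "INFO"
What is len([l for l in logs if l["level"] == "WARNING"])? 3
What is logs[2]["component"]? "database"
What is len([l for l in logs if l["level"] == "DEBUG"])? 0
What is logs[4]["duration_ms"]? 55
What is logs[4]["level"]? "CRITICAL"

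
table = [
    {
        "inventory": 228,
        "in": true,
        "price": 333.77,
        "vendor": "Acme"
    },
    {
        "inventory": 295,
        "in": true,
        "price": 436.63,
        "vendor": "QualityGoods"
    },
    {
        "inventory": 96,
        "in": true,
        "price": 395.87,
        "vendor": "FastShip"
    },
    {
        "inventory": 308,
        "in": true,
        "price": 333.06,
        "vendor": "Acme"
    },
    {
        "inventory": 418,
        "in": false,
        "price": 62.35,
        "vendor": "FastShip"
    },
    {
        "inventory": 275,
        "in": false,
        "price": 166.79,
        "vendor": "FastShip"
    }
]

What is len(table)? 6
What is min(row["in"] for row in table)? False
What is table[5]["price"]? 166.79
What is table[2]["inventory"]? 96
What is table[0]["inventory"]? 228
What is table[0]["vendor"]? "Acme"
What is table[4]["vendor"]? "FastShip"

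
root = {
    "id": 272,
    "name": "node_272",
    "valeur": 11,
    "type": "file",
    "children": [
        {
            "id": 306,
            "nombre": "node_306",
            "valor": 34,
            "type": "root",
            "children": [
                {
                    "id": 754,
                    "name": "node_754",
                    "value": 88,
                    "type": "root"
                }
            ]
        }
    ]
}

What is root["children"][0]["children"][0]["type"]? "root"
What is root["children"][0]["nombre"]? "node_306"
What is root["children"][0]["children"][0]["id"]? 754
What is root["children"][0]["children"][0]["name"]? "node_754"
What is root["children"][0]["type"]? "root"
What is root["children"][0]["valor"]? 34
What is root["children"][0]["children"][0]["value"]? 88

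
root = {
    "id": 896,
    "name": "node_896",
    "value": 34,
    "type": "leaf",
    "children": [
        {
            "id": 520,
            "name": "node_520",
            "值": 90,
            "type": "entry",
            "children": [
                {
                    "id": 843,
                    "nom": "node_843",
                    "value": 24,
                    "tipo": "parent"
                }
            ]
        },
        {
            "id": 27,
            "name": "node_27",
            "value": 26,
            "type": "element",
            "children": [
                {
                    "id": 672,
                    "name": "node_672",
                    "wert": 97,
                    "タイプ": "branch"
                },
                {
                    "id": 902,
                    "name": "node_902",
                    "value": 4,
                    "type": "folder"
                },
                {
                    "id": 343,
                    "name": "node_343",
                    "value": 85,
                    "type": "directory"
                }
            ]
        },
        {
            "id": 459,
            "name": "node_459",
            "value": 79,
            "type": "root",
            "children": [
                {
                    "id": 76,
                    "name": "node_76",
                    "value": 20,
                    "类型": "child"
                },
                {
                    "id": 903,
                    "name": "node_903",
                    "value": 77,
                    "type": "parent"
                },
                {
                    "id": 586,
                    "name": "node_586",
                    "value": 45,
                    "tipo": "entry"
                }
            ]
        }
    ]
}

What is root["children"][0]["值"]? 90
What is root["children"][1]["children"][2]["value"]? 85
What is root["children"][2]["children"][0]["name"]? "node_76"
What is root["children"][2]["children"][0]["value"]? 20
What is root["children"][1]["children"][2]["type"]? "directory"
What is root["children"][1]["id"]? 27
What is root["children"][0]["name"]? "node_520"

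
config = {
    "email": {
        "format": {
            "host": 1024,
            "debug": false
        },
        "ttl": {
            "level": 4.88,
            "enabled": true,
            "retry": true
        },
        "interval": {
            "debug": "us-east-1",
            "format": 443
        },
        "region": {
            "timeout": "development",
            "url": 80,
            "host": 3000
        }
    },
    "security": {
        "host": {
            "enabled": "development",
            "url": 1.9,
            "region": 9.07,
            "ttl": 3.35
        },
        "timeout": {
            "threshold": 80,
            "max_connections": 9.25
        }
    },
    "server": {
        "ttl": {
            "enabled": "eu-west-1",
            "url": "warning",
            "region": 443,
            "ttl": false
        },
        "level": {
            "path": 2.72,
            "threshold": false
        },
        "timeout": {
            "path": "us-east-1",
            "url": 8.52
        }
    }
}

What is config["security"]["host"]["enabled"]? "development"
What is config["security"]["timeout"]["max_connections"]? 9.25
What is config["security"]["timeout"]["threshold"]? 80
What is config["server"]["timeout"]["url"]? 8.52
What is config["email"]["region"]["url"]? 80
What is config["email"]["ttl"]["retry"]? True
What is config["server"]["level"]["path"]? 2.72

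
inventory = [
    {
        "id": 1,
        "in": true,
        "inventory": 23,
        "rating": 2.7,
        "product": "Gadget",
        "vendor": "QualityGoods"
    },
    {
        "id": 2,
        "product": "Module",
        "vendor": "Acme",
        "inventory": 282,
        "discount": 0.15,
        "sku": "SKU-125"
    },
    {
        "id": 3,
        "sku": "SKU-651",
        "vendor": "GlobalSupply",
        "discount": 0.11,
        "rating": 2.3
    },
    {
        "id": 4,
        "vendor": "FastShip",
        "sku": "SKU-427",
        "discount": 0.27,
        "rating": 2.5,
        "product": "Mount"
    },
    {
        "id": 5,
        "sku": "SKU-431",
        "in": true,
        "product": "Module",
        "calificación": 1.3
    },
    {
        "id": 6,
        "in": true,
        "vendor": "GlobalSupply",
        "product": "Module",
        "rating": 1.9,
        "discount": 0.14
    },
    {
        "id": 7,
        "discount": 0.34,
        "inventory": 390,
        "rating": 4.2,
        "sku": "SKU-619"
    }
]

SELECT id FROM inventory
[1, 2, 3, 4, 5, 6, 7]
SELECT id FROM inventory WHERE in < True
[]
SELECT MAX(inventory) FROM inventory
390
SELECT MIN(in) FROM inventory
True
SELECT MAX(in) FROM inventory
True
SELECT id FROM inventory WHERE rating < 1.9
[]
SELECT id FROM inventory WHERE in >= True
[1, 5, 6]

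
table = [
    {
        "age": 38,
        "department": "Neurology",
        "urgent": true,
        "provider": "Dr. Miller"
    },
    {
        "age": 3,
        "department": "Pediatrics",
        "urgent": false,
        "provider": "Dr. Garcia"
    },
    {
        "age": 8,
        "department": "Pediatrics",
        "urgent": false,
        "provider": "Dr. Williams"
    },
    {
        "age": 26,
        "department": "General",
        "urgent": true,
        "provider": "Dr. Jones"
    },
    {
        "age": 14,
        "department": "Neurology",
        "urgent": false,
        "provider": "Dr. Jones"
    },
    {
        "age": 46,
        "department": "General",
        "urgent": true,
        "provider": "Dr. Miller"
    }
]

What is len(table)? 6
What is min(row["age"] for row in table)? 3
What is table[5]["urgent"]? True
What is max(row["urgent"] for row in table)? True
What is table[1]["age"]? 3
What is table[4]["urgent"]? False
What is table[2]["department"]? "Pediatrics"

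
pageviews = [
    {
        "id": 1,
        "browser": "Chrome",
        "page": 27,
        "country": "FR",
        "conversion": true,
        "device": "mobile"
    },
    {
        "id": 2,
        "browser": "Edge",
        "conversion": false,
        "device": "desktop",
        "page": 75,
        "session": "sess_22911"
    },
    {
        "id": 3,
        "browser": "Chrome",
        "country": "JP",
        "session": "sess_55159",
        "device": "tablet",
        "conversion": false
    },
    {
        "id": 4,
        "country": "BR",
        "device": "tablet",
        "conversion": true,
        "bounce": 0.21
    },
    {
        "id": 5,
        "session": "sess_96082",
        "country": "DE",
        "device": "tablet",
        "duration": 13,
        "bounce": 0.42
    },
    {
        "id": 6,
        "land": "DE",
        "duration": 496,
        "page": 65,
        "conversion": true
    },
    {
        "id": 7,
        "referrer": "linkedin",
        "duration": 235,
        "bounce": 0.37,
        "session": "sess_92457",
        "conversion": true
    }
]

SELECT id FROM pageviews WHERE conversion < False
[]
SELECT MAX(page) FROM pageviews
75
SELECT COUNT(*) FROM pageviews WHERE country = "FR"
1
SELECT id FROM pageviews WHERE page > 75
[]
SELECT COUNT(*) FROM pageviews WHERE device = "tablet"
3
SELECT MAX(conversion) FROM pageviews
True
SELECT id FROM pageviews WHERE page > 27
[2, 6]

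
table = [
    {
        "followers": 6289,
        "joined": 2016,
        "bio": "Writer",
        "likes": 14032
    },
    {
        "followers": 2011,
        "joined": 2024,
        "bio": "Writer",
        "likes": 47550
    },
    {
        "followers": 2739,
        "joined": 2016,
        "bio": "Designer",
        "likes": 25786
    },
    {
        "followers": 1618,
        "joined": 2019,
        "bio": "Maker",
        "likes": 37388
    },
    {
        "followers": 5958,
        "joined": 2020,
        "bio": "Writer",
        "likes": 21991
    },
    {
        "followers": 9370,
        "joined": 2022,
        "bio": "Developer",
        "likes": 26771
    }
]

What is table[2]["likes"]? 25786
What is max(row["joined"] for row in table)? 2024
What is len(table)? 6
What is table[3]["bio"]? "Maker"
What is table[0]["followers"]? 6289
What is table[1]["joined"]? 2024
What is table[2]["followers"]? 2739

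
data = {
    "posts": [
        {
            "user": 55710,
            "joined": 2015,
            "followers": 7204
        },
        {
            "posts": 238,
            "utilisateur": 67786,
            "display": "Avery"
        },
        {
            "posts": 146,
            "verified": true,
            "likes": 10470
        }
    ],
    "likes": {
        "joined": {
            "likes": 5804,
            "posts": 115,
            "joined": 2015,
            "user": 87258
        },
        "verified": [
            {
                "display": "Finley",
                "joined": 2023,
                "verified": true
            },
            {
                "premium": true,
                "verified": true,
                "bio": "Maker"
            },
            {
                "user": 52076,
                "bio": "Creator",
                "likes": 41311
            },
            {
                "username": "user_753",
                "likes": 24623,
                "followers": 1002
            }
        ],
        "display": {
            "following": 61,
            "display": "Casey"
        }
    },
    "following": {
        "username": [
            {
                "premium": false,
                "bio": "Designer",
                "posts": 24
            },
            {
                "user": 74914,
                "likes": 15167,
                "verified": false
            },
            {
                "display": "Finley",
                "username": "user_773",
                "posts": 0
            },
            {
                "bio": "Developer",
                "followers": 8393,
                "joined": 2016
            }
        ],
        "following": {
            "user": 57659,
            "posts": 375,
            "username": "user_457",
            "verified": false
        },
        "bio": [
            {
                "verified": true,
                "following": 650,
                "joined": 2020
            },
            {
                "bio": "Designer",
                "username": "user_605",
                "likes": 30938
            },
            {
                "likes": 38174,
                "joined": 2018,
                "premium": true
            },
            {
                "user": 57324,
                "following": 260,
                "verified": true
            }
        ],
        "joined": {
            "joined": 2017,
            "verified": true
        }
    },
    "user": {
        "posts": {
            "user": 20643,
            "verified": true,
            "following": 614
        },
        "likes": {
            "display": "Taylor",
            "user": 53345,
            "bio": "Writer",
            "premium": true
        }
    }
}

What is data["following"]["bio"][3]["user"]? 57324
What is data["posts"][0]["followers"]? 7204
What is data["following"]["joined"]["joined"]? 2017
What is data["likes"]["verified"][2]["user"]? 52076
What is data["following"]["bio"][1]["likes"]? 30938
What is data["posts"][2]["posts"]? 146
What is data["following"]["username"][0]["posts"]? 24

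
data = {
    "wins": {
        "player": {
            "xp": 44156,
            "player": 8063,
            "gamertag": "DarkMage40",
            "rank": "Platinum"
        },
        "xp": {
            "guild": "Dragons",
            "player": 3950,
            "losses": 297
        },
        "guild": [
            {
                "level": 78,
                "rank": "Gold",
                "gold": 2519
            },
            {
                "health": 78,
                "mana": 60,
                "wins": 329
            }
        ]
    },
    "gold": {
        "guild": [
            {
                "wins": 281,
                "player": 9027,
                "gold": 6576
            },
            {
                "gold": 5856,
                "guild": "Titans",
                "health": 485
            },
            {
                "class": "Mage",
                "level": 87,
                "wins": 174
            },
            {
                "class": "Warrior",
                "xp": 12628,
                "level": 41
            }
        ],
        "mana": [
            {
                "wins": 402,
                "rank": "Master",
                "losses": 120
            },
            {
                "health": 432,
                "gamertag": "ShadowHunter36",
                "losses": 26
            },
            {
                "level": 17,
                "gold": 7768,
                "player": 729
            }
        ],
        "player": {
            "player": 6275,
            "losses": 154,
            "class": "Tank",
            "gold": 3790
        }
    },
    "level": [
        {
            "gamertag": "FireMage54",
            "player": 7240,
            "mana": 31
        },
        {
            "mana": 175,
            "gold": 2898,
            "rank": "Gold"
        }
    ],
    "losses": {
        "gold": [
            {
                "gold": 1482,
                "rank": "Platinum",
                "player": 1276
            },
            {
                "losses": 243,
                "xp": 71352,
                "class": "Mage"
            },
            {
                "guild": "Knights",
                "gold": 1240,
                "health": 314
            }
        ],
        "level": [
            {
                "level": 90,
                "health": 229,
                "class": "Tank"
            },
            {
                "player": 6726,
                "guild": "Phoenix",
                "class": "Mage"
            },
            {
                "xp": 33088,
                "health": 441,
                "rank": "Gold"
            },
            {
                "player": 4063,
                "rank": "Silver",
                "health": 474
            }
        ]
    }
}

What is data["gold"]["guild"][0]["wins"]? 281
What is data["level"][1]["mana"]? 175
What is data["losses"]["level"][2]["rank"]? "Gold"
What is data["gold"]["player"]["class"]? "Tank"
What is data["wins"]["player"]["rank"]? "Platinum"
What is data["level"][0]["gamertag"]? "FireMage54"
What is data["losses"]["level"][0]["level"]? 90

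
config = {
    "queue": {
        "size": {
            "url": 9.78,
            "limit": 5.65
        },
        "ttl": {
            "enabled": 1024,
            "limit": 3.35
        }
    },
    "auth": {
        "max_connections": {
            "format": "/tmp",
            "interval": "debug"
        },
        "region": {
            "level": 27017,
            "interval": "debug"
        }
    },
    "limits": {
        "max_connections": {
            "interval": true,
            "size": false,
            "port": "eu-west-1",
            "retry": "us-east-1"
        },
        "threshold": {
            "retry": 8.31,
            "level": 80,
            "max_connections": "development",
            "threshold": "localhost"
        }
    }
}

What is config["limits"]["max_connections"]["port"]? "eu-west-1"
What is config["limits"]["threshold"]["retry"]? 8.31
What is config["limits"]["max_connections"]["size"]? False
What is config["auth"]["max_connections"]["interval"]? "debug"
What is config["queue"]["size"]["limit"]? 5.65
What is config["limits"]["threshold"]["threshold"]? "localhost"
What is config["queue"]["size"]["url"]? 9.78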